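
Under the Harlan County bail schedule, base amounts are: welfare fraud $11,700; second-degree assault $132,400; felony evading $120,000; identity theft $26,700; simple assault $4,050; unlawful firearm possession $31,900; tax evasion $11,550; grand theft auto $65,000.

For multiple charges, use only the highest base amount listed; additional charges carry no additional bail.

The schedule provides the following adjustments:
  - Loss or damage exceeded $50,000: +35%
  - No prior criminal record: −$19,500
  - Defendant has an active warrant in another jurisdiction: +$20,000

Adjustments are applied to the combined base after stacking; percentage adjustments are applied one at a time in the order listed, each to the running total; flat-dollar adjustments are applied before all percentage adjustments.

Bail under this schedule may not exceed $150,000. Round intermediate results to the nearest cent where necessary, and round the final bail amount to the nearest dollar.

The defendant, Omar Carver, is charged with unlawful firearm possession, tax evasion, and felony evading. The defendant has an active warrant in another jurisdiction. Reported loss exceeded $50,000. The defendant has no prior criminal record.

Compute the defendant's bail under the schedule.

$150,000

Base amounts from the schedule: unlawful firearm possession $31,900; tax evasion $11,550; felony evading $120,000.
Stacking rule: use the highest base only. Highest is felony evading at $120,000. Combined base = $120,000.
No prior criminal record (−$19,500 flat): $120,000 − $19,500 = $100,500.
Defendant has an active warrant in another jurisdiction (+$20,000 flat): $100,500 + $20,000 = $120,500.
Loss or damage exceeded $50,000 (+35%): $120,500 × 1.35 = $162,675.
Result $162,675 exceeds the maximum of $150,000; bail is capped at $150,000.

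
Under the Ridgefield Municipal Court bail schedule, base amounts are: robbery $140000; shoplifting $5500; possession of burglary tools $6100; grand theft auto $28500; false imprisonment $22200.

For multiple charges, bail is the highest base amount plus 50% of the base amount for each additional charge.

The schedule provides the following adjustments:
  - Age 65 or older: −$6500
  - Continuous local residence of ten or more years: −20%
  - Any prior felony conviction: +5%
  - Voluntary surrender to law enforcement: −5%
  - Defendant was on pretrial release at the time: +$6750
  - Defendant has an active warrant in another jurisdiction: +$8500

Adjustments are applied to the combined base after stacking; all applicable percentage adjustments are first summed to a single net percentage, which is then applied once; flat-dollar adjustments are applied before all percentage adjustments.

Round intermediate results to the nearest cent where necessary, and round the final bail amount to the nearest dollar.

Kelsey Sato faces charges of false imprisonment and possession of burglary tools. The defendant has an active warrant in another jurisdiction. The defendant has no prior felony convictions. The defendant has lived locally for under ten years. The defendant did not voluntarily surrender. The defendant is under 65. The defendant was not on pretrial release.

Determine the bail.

Base amounts from the schedule: false imprisonment $22200; possession of burglary tools $6100.
Stacking rule: highest base plus 50% of each additional charge. Highest is false imprisonment at $22200. Additional: $6100 × 50% = $3050. Combined base = $22200 + $3050 = $25250.
Defendant has an active warrant in another jurisdiction (+$8500 flat): $25250 + $8500 = $33750.

$33750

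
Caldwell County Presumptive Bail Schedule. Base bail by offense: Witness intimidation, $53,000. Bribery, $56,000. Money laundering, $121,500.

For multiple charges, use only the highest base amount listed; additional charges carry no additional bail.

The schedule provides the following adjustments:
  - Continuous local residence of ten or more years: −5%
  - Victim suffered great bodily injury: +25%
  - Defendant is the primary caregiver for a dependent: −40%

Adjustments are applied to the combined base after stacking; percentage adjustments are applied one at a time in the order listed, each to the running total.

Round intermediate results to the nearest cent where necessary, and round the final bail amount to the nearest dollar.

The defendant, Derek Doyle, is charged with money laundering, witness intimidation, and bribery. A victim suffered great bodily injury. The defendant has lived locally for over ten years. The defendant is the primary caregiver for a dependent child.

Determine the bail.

Base amounts from the schedule: money laundering $121,500; witness intimidation $53,000; bribery $56,000.
Stacking rule: use the highest base only. Highest is money laundering at $121,500. Combined base = $121,500.
Continuous local residence of ten or more years (−5%): $121,500 × 0.95 = $115,425.
Victim suffered great bodily injury (+25%): $115,425 × 1.25 = $144,281.25.
Defendant is the primary caregiver for a dependent (−40%): $144,281.25 × 0.6 = $86,568.75.
Rounded to the nearest dollar: $86,569.

$86,569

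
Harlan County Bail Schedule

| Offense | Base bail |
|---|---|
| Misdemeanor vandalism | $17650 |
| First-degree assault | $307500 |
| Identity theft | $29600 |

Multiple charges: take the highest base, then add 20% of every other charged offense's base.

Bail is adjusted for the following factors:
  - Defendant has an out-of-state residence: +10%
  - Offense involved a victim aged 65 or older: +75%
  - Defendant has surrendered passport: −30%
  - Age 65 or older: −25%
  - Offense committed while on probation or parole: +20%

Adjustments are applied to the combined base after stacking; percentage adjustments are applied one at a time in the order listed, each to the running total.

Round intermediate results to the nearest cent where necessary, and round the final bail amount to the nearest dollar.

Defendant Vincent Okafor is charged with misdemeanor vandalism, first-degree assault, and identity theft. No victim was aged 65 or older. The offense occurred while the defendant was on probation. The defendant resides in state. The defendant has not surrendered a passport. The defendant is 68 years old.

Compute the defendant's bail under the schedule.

Base amounts from the schedule: misdemeanor vandalism $17650; first-degree assault $307500; identity theft $29600.
Stacking rule: highest base plus 20% of each additional charge. Highest is first-degree assault at $307500. Additional: $17650 × 20% = $3530; $29600 × 20% = $5920. Combined base = $307500 + $9450 = $316950.
Age 65 or older (−25%): $316950 × 0.75 = $237712.50.
Offense committed while on probation or parole (+20%): $237712.50 × 1.2 = $285255.

$285255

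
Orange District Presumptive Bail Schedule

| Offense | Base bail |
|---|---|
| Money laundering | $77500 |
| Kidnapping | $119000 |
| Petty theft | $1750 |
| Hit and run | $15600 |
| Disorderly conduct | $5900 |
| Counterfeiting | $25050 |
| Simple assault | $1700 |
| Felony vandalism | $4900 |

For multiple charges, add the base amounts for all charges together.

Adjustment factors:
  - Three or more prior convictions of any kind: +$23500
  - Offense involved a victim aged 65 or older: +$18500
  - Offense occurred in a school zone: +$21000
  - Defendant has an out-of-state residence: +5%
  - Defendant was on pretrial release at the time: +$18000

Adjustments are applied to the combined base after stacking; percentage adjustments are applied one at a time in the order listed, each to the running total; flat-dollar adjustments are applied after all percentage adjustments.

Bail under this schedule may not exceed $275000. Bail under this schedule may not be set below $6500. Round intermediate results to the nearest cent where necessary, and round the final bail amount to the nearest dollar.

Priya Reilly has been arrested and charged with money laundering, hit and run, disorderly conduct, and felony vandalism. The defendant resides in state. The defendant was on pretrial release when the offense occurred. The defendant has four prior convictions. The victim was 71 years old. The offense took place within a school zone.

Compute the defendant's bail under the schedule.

Base amounts from the schedule: money laundering $77500; hit and run $15600; disorderly conduct $5900; felony vandalism $4900.
Stacking rule: sum of all bases. $77500 + $15600 + $5900 + $4900 = $103900.
Three or more prior convictions of any kind (+$23500 flat): $103900 + $23500 = $127400.
Offense involved a victim aged 65 or older (+$18500 flat): $127400 + $18500 = $145900.
Offense occurred in a school zone (+$21000 flat): $145900 + $21000 = $166900.
Defendant was on pretrial release at the time (+$18000 flat): $166900 + $18000 = $184900.
$184900 is within the $275000 maximum.
$184900 is at or above the $6500 minimum.

$184900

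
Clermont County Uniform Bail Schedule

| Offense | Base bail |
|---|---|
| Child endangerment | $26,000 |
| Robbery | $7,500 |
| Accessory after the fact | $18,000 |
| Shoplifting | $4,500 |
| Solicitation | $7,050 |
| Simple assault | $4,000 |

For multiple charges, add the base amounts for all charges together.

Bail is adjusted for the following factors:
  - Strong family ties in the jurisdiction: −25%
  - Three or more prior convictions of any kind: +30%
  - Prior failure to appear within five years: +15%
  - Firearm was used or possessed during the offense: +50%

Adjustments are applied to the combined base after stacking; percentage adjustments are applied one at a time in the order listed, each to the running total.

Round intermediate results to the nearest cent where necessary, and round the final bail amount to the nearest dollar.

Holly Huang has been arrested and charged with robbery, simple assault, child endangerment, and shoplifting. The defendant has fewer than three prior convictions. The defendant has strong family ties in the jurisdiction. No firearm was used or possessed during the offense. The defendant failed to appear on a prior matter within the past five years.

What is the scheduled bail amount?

$36,225

Base amounts from the schedule: robbery $7,500; simple assault $4,000; child endangerment $26,000; shoplifting $4,500.
Stacking rule: sum of all bases. $7,500 + $4,000 + $26,000 + $4,500 = $42,000.
Strong family ties in the jurisdiction (−25%): $42,000 × 0.75 = $31,500.
Prior failure to appear within five years (+15%): $31,500 × 1.15 = $36,225.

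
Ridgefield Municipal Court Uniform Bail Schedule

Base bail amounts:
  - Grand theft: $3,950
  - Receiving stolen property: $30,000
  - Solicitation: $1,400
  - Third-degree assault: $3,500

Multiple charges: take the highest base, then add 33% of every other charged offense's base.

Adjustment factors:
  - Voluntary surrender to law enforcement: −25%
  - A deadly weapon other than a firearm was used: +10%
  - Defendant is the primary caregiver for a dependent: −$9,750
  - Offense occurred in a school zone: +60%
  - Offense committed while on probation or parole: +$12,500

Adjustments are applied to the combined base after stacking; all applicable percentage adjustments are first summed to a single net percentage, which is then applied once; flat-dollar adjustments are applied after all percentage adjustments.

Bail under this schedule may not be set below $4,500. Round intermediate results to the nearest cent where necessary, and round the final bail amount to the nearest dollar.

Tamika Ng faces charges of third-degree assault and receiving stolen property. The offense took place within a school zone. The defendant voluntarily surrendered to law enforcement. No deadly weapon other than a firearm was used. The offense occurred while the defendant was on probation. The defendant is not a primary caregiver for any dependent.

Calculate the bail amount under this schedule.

$54,559

Base amounts from the schedule: third-degree assault $3,500; receiving stolen property $30,000.
Stacking rule: highest base plus 33% of each additional charge. Highest is receiving stolen property at $30,000. Additional: $3,500 × 33% = $1,155. Combined base = $30,000 + $1,155 = $31,155.
Net percentage adjustment: −25% +60% = +35%. $31,155 × 1.35 = $42,059.25.
Offense committed while on probation or parole (+$12,500 flat): $42,059.25 + $12,500 = $54,559.25.
$54,559.25 is at or above the $4,500 minimum.
Rounded to the nearest dollar: $54,559.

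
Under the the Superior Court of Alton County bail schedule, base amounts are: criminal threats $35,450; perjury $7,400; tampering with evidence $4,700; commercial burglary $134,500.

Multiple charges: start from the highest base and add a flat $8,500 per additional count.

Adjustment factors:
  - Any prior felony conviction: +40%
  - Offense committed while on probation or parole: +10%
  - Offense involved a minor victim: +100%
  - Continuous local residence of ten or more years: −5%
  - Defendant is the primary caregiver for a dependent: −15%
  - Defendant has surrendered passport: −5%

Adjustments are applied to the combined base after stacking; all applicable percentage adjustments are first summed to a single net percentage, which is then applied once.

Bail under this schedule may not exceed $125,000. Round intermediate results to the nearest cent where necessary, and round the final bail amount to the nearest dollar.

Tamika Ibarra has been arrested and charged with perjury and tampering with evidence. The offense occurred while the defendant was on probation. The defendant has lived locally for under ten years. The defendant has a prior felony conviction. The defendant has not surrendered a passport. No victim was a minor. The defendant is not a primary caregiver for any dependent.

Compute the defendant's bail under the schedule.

Base amounts from the schedule: perjury $7,400; tampering with evidence $4,700.
Stacking rule: highest base plus $8,500 per additional charge. Highest is perjury at $7,400; 1 additional charge → +$8,500. Combined base = $15,900.
Net percentage adjustment: +40% +10% = +50%. $15,900 × 1.5 = $23,850.
$23,850 is within the $125,000 maximum.

$23,850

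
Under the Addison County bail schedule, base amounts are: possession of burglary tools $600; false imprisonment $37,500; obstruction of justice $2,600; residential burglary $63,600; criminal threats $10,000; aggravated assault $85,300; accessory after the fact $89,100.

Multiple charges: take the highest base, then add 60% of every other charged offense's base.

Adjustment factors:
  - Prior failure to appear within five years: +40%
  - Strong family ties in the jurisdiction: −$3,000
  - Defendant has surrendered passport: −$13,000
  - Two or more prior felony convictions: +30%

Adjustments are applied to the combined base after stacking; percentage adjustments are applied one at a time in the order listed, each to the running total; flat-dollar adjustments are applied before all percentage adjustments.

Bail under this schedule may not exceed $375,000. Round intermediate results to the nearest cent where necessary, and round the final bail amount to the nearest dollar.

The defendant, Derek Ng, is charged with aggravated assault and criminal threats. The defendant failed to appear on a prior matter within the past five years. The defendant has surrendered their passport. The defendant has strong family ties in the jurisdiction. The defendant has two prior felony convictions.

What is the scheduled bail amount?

$137,046

Base amounts from the schedule: aggravated assault $85,300; criminal threats $10,000.
Stacking rule: highest base plus 60% of each additional charge. Highest is aggravated assault at $85,300. Additional: $10,000 × 60% = $6,000. Combined base = $85,300 + $6,000 = $91,300.
Strong family ties in the jurisdiction (−$3,000 flat): $91,300 − $3,000 = $88,300.
Defendant has surrendered passport (−$13,000 flat): $88,300 − $13,000 = $75,300.
Prior failure to appear within five years (+40%): $75,300 × 1.4 = $105,420.
Two or more prior felony convictions (+30%): $105,420 × 1.3 = $137,046.
$137,046 is within the $375,000 maximum.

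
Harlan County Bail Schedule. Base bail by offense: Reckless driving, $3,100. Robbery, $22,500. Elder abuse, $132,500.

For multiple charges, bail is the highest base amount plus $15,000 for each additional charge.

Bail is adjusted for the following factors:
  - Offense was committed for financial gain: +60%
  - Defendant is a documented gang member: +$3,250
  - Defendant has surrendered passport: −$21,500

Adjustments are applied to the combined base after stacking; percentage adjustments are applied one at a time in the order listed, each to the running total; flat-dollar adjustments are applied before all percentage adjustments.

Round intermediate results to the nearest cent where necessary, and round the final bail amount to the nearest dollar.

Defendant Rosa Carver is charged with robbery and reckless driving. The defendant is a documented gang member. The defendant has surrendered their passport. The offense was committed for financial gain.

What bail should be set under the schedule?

Base amounts from the schedule: robbery $22,500; reckless driving $3,100.
Stacking rule: highest base plus $15,000 per additional charge. Highest is robbery at $22,500; 1 additional charge → +$15,000. Combined base = $37,500.
Defendant is a documented gang member (+$3,250 flat): $37,500 + $3,250 = $40,750.
Defendant has surrendered passport (−$21,500 flat): $40,750 − $21,500 = $19,250.
Offense was committed for financial gain (+60%): $19,250 × 1.6 = $30,800.

$30,800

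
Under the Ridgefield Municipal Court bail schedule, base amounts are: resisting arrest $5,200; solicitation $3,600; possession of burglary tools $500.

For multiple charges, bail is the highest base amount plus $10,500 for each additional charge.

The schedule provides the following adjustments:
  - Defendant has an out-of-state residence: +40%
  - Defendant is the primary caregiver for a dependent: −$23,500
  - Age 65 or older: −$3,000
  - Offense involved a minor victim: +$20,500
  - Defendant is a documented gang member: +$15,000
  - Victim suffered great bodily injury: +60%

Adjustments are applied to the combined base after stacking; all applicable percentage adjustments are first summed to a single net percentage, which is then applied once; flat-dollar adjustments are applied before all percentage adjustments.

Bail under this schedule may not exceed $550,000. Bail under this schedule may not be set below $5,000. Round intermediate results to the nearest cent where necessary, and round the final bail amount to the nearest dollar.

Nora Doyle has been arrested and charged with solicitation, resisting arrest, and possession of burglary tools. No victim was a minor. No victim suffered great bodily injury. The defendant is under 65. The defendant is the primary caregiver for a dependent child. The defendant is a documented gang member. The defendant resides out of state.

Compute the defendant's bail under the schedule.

Base amounts from the schedule: solicitation $3,600; resisting arrest $5,200; possession of burglary tools $500.
Stacking rule: highest base plus $10,500 per additional charge. Highest is resisting arrest at $5,200; 2 additional charges → +$21,000. Combined base = $26,200.
Defendant is the primary caregiver for a dependent (−$23,500 flat): $26,200 − $23,500 = $2,700.
Defendant is a documented gang member (+$15,000 flat): $2,700 + $15,000 = $17,700.
Defendant has an out-of-state residence (+40%): $17,700 × 1.4 = $24,780.
$24,780 is within the $550,000 maximum.
$24,780 is at or above the $5,000 minimum.

$24,780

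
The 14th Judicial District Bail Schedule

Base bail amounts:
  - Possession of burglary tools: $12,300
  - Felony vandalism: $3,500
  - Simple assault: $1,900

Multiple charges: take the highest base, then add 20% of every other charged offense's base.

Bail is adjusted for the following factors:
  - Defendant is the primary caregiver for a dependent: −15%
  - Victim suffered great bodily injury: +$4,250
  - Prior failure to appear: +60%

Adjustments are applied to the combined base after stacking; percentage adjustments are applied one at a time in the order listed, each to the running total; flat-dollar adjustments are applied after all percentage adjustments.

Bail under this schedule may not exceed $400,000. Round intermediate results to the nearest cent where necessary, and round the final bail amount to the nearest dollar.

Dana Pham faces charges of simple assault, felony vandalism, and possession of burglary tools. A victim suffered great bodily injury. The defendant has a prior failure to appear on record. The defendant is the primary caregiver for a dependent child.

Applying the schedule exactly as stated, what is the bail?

$22,447

Base amounts from the schedule: simple assault $1,900; felony vandalism $3,500; possession of burglary tools $12,300.
Stacking rule: highest base plus 20% of each additional charge. Highest is possession of burglary tools at $12,300. Additional: $1,900 × 20% = $380; $3,500 × 20% = $700. Combined base = $12,300 + $1,080 = $13,380.
Defendant is the primary caregiver for a dependent (−15%): $13,380 × 0.85 = $11,373.
Prior failure to appear (+60%): $11,373 × 1.6 = $18,196.80.
Victim suffered great bodily injury (+$4,250 flat): $18,196.80 + $4,250 = $22,446.80.
$22,446.80 is within the $400,000 maximum.
Rounded to the nearest dollar: $22,447.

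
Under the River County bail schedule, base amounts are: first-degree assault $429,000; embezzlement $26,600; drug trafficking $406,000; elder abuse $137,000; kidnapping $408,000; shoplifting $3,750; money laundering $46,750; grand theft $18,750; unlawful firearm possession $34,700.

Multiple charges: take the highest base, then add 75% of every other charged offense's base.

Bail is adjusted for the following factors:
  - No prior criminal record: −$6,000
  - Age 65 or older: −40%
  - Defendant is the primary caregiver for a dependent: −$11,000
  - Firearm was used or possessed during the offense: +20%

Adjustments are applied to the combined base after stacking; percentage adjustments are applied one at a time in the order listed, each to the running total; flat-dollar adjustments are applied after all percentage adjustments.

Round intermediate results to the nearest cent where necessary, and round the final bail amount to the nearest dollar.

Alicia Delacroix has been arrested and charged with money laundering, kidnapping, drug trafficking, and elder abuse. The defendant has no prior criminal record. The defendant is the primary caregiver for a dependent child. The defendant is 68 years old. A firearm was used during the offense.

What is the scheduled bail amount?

Base amounts from the schedule: money laundering $46,750; kidnapping $408,000; drug trafficking $406,000; elder abuse $137,000.
Stacking rule: highest base plus 75% of each additional charge. Highest is kidnapping at $408,000. Additional: $46,750 × 75% = $35,062.50; $406,000 × 75% = $304,500; $137,000 × 75% = $102,750. Combined base = $408,000 + $442,312.50 = $850,312.50.
Age 65 or older (−40%): $850,312.50 × 0.6 = $510,187.50.
Firearm was used or possessed during the offense (+20%): $510,187.50 × 1.2 = $612,225.
No prior criminal record (−$6,000 flat): $612,225 − $6,000 = $606,225.
Defendant is the primary caregiver for a dependent (−$11,000 flat): $606,225 − $11,000 = $595,225.

$595,225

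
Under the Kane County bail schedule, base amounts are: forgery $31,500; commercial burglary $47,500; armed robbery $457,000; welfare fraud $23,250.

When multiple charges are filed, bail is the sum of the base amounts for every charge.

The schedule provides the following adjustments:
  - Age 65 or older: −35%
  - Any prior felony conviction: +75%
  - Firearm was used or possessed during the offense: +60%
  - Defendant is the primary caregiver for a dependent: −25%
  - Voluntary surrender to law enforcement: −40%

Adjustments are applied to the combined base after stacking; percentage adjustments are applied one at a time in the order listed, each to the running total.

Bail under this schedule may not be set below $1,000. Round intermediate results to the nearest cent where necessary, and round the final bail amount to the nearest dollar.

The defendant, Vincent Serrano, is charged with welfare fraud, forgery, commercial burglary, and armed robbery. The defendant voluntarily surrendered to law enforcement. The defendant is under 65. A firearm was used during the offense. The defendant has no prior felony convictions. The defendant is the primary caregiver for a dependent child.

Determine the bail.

Base amounts from the schedule: welfare fraud $23,250; forgery $31,500; commercial burglary $47,500; armed robbery $457,000.
Stacking rule: sum of all bases. $23,250 + $31,500 + $47,500 + $457,000 = $559,250.
Firearm was used or possessed during the offense (+60%): $559,250 × 1.6 = $894,800.
Defendant is the primary caregiver for a dependent (−25%): $894,800 × 0.75 = $671,100.
Voluntary surrender to law enforcement (−40%): $671,100 × 0.6 = $402,660.
$402,660 is at or above the $1,000 minimum.

$402,660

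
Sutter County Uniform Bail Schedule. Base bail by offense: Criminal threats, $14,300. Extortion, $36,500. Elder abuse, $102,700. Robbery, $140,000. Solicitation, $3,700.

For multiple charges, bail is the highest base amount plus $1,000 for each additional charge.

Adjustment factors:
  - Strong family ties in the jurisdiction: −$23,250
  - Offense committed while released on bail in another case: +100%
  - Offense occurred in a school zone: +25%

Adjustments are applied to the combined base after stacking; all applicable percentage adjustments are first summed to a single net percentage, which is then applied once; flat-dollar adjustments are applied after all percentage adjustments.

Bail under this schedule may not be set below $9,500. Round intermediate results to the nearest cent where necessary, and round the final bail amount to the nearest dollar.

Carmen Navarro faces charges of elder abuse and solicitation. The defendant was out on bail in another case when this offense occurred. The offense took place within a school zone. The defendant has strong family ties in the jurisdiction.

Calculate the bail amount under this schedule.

Base amounts from the schedule: elder abuse $102,700; solicitation $3,700.
Stacking rule: highest base plus $1,000 per additional charge. Highest is elder abuse at $102,700; 1 additional charge → +$1,000. Combined base = $103,700.
Net percentage adjustment: +100% +25% = +125%. $103,700 × 2.25 = $233,325.
Strong family ties in the jurisdiction (−$23,250 flat): $233,325 − $23,250 = $210,075.
$210,075 is at or above the $9,500 minimum.

$210,075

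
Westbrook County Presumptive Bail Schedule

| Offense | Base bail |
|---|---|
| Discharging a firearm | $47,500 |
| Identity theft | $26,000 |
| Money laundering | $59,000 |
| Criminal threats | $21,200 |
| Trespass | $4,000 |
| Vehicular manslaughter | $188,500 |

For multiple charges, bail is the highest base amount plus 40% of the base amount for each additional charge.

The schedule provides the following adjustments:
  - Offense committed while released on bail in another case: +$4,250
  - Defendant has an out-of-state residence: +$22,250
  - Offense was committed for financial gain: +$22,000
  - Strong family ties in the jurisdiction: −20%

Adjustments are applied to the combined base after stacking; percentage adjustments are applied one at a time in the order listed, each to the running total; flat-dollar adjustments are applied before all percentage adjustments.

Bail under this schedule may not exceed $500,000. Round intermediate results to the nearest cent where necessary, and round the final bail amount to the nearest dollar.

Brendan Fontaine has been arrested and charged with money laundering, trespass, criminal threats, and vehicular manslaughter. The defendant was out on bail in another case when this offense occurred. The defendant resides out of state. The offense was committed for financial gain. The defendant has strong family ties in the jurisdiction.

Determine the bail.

Base amounts from the schedule: money laundering $59,000; trespass $4,000; criminal threats $21,200; vehicular manslaughter $188,500.
Stacking rule: highest base plus 40% of each additional charge. Highest is vehicular manslaughter at $188,500. Additional: $59,000 × 40% = $23,600; $4,000 × 40% = $1,600; $21,200 × 40% = $8,480. Combined base = $188,500 + $33,680 = $222,180.
Offense committed while released on bail in another case (+$4,250 flat): $222,180 + $4,250 = $226,430.
Defendant has an out-of-state residence (+$22,250 flat): $226,430 + $22,250 = $248,680.
Offense was committed for financial gain (+$22,000 flat): $248,680 + $22,000 = $270,680.
Strong family ties in the jurisdiction (−20%): $270,680 × 0.8 = $216,544.
$216,544 is within the $500,000 maximum.

$216,544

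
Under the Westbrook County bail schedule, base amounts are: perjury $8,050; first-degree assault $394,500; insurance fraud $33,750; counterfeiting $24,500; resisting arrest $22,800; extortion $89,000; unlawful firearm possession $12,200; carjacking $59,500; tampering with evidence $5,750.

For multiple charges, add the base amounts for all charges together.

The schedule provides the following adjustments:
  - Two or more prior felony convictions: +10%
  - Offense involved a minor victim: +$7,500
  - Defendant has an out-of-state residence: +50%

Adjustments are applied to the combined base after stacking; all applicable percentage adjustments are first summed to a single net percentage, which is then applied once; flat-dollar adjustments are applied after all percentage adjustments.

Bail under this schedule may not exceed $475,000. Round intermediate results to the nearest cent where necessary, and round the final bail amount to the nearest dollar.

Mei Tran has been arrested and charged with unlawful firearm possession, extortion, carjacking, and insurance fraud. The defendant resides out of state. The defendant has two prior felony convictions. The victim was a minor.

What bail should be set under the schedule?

Base amounts from the schedule: unlawful firearm possession $12,200; extortion $89,000; carjacking $59,500; insurance fraud $33,750.
Stacking rule: sum of all bases. $12,200 + $89,000 + $59,500 + $33,750 = $194,450.
Net percentage adjustment: +10% +50% = +60%. $194,450 × 1.6 = $311,120.
Offense involved a minor victim (+$7,500 flat): $311,120 + $7,500 = $318,620.
$318,620 is within the $475,000 maximum.

$318,620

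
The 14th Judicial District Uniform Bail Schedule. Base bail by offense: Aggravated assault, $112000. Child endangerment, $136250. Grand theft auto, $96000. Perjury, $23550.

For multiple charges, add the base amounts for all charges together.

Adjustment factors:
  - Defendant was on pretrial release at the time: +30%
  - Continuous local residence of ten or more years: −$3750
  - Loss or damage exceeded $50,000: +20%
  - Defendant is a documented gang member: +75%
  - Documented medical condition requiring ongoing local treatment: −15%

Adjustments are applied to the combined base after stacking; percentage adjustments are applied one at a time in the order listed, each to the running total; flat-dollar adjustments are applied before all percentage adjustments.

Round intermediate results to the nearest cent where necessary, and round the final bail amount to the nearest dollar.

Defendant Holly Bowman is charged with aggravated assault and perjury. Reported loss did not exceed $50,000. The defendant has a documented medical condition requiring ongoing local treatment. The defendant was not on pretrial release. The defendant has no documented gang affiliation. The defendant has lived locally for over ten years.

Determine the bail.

$112030

Base amounts from the schedule: aggravated assault $112000; perjury $23550.
Stacking rule: sum of all bases. $112000 + $23550 = $135550.
Continuous local residence of ten or more years (−$3750 flat): $135550 − $3750 = $131800.
Documented medical condition requiring ongoing local treatment (−15%): $131800 × 0.85 = $112030.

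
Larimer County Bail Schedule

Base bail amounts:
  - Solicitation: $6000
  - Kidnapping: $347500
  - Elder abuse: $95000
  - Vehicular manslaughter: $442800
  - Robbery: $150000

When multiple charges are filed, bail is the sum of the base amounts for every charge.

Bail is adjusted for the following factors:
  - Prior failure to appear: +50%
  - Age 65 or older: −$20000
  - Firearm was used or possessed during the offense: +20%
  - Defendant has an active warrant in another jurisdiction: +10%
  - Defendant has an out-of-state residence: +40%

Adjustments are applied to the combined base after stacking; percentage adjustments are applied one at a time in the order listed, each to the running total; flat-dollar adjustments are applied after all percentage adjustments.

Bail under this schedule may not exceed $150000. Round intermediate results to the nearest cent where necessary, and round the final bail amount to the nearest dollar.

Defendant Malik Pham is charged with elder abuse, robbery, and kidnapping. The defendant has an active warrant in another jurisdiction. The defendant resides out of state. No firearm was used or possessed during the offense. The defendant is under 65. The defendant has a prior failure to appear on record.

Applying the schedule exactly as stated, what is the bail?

Base amounts from the schedule: elder abuse $95000; robbery $150000; kidnapping $347500.
Stacking rule: sum of all bases. $95000 + $150000 + $347500 = $592500.
Prior failure to appear (+50%): $592500 × 1.5 = $888750.
Defendant has an active warrant in another jurisdiction (+10%): $888750 × 1.1 = $977625.
Defendant has an out-of-state residence (+40%): $977625 × 1.4 = $1368675.
Result $1368675 exceeds the maximum of $150000; bail is capped at $150000.

$150000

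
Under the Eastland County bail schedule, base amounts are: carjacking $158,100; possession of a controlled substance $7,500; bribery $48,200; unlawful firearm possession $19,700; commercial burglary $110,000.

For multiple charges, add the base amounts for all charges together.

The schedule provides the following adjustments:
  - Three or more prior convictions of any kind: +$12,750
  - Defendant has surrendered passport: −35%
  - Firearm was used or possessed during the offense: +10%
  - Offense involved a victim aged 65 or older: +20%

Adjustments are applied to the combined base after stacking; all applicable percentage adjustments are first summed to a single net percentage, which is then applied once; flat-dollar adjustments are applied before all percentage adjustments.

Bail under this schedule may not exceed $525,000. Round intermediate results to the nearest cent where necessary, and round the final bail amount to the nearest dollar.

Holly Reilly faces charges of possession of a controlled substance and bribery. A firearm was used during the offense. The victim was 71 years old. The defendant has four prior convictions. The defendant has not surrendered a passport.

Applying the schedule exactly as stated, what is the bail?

$88,985

Base amounts from the schedule: possession of a controlled substance $7,500; bribery $48,200.
Stacking rule: sum of all bases. $7,500 + $48,200 = $55,700.
Three or more prior convictions of any kind (+$12,750 flat): $55,700 + $12,750 = $68,450.
Net percentage adjustment: +10% +20% = +30%. $68,450 × 1.3 = $88,985.
$88,985 is within the $525,000 maximum.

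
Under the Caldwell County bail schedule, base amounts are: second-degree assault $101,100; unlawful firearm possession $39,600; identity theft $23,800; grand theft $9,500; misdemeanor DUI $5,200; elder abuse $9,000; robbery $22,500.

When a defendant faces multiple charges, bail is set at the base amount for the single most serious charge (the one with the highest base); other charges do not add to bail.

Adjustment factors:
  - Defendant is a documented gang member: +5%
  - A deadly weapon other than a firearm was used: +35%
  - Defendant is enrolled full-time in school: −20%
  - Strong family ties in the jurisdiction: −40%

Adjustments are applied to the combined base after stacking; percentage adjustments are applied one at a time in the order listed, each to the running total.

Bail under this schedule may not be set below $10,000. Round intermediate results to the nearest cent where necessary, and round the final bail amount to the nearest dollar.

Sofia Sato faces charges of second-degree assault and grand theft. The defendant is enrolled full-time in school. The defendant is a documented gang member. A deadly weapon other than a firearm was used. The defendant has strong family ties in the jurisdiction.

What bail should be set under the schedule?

Base amounts from the schedule: second-degree assault $101,100; grand theft $9,500.
Stacking rule: use the highest base only. Highest is second-degree assault at $101,100. Combined base = $101,100.
Defendant is a documented gang member (+5%): $101,100 × 1.05 = $106,155.
A deadly weapon other than a firearm was used (+35%): $106,155 × 1.35 = $143,309.25.
Defendant is enrolled full-time in school (−20%): $143,309.25 × 0.8 = $114,647.40.
Strong family ties in the jurisdiction (−40%): $114,647.40 × 0.6 = $68,788.44.
$68,788.44 is at or above the $10,000 minimum.
Rounded to the nearest dollar: $68,788.

$68,788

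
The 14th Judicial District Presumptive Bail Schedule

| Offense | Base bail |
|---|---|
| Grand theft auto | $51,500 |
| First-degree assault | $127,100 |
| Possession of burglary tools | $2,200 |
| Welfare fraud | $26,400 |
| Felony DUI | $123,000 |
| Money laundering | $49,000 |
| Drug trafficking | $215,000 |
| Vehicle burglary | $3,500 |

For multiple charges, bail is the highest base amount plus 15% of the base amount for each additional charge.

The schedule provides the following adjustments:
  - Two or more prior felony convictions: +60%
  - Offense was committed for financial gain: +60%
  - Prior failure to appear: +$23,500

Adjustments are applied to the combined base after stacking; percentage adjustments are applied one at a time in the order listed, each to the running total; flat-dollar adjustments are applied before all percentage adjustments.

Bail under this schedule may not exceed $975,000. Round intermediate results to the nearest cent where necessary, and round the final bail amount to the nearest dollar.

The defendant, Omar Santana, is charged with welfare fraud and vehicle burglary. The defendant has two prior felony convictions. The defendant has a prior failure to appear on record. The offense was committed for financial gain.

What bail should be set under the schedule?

Base amounts from the schedule: welfare fraud $26,400; vehicle burglary $3,500.
Stacking rule: highest base plus 15% of each additional charge. Highest is welfare fraud at $26,400. Additional: $3,500 × 15% = $525. Combined base = $26,400 + $525 = $26,925.
Prior failure to appear (+$23,500 flat): $26,925 + $23,500 = $50,425.
Two or more prior felony convictions (+60%): $50,425 × 1.6 = $80,680.
Offense was committed for financial gain (+60%): $80,680 × 1.6 = $129,088.
$129,088 is within the $975,000 maximum.

$129,088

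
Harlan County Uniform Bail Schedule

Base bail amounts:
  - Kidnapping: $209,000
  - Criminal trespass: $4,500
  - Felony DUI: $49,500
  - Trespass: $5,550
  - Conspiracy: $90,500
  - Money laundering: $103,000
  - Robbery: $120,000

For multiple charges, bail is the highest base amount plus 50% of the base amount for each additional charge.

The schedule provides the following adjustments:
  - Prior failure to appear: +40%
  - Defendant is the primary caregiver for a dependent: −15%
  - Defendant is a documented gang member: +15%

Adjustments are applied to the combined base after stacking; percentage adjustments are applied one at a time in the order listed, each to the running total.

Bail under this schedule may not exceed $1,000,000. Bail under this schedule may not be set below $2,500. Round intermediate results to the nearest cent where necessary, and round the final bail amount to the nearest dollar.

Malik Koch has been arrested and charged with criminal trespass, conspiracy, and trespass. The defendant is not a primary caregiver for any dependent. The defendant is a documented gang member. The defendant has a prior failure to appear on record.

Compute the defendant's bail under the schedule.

$153,795

Base amounts from the schedule: criminal trespass $4,500; conspiracy $90,500; trespass $5,550.
Stacking rule: highest base plus 50% of each additional charge. Highest is conspiracy at $90,500. Additional: $4,500 × 50% = $2,250; $5,550 × 50% = $2,775. Combined base = $90,500 + $5,025 = $95,525.
Prior failure to appear (+40%): $95,525 × 1.4 = $133,735.
Defendant is a documented gang member (+15%): $133,735 × 1.15 = $153,795.25.
$153,795.25 is within the $1,000,000 maximum.
$153,795.25 is at or above the $2,500 minimum.
Rounded to the nearest dollar: $153,795.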